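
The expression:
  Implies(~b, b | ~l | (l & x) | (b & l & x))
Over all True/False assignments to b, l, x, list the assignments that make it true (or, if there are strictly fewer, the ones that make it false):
is false only for:
  b=False, l=True, x=False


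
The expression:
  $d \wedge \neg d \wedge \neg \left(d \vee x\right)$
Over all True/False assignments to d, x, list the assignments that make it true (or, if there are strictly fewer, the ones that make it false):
is never true.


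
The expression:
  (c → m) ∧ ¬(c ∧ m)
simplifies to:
¬c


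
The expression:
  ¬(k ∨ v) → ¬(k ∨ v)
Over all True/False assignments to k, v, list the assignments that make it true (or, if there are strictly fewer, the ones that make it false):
is always true.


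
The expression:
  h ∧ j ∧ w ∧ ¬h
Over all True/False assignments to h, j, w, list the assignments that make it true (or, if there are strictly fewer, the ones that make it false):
is never true.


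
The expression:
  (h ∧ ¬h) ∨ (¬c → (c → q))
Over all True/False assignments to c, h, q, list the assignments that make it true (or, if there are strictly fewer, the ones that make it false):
is always true.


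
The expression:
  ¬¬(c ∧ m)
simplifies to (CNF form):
c ∧ m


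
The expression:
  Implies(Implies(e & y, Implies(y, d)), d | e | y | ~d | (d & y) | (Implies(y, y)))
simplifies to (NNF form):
True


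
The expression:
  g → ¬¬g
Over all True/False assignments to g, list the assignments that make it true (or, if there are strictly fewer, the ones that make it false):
is always true.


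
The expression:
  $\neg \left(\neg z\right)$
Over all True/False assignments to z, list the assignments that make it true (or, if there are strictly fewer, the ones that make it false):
is true only for:
  z=True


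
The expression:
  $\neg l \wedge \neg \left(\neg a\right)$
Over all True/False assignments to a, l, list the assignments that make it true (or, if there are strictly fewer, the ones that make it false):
is true only for:
  a=True, l=False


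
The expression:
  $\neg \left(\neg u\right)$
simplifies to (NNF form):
$u$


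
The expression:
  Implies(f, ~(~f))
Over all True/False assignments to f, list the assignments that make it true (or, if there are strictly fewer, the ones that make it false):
is always true.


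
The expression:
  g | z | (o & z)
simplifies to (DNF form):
g | z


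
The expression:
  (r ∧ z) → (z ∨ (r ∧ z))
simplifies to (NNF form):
True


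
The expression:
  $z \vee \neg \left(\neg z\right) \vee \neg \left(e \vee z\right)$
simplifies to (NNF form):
$z \vee \neg e$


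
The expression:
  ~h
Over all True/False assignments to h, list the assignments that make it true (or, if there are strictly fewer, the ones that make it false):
is true only for:
  h=False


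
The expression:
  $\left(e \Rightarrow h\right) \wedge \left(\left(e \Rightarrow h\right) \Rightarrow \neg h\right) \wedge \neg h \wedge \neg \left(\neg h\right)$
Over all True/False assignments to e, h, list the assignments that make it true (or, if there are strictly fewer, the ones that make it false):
is never true.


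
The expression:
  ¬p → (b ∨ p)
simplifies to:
b ∨ p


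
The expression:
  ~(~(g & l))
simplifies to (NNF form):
g & l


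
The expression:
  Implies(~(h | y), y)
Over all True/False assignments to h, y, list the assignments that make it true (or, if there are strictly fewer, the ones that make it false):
is false only for:
  h=False, y=False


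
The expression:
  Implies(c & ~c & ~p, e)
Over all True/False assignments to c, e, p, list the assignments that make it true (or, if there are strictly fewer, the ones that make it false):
is always true.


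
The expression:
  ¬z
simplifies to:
¬z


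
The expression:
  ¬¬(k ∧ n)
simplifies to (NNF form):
k ∧ n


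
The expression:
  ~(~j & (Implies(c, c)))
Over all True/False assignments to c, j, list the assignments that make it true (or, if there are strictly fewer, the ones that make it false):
is true only for:
  c=False, j=True;
  c=True, j=True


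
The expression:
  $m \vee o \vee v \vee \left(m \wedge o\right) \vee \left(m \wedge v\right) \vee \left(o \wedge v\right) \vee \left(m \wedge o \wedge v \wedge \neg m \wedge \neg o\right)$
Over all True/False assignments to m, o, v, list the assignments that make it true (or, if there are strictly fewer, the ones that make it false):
is false only for:
  m=False, o=False, v=False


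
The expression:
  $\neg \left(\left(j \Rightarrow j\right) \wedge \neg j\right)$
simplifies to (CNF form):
$j$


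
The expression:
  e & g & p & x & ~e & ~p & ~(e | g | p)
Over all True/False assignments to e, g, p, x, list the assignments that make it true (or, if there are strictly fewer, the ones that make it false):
is never true.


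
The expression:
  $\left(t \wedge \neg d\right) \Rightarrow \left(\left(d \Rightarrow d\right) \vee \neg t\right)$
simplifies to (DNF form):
$\text{True}$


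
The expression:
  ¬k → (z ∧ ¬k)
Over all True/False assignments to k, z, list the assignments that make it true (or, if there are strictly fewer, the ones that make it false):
is false only for:
  k=False, z=False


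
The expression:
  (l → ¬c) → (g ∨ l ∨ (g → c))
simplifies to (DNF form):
True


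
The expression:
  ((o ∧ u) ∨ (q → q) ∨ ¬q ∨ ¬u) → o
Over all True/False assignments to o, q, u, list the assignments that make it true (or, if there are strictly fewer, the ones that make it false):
is true only for:
  o=True, q=False, u=False;
  o=True, q=False, u=True;
  o=True, q=True, u=False;
  o=True, q=True, u=True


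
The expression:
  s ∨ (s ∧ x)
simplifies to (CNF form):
s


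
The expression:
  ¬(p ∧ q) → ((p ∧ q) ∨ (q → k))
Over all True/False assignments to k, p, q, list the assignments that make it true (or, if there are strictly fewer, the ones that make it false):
is false only for:
  k=False, p=False, q=True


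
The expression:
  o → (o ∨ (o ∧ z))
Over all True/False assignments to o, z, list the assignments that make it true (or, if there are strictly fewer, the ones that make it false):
is always true.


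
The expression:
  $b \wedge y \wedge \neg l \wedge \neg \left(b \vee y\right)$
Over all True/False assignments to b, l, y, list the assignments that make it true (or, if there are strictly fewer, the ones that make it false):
is never true.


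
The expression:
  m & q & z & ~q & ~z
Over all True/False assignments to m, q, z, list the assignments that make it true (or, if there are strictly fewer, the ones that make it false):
is never true.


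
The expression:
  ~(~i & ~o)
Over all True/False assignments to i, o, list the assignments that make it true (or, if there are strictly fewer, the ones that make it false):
is false only for:
  i=False, o=False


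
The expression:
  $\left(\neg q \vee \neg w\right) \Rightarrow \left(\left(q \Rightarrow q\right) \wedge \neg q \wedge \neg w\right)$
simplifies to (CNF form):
$\left(q \vee \neg w\right) \wedge \left(w \vee \neg q\right)$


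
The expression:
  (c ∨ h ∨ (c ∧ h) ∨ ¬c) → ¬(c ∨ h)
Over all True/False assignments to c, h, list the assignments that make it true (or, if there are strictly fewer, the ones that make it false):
is true only for:
  c=False, h=False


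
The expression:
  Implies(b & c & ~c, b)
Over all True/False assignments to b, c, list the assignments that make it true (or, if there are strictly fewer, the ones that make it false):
is always true.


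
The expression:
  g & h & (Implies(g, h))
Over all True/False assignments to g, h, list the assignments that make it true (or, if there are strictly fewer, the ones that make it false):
is true only for:
  g=True, h=True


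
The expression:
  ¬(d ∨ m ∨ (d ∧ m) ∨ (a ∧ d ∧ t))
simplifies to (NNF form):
¬d ∧ ¬m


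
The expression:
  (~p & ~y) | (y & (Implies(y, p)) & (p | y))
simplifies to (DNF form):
(p & y) | (~p & ~y)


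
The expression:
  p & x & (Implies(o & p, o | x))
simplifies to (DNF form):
p & x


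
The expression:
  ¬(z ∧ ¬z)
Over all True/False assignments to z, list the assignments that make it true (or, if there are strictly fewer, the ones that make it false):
is always true.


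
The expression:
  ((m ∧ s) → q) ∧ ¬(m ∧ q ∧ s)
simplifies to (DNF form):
¬m ∨ ¬s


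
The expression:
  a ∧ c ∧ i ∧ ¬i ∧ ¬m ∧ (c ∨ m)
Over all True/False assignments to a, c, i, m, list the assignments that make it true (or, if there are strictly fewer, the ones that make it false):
is never true.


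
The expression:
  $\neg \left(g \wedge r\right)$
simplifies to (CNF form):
$\neg g \vee \neg r$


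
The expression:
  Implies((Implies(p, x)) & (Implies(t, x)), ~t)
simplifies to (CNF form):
~t | ~x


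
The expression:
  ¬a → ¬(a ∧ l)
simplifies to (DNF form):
True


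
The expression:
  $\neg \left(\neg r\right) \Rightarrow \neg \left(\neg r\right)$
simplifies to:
$\text{True}$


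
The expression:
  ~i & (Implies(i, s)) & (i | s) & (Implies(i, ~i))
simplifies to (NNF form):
s & ~i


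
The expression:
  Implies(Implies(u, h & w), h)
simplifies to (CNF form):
h | u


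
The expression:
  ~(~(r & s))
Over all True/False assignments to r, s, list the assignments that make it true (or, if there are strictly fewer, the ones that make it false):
is true only for:
  r=True, s=True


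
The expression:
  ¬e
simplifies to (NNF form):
¬e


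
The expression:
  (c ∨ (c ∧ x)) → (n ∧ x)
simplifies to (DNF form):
(n ∧ x) ∨ ¬c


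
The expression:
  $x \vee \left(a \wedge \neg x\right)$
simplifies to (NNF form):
$a \vee x$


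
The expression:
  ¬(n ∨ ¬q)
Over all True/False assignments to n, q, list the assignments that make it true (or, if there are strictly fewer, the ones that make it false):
is true only for:
  n=False, q=True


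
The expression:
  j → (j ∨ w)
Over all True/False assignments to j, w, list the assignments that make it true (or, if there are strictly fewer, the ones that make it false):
is always true.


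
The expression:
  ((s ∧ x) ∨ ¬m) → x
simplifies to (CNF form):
m ∨ x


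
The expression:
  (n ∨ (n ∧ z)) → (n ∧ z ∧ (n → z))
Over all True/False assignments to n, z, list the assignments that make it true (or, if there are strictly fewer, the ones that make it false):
is false only for:
  n=True, z=False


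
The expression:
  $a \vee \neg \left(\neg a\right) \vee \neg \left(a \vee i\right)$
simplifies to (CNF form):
$a \vee \neg i$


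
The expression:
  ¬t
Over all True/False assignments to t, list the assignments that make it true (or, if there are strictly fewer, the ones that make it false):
is true only for:
  t=False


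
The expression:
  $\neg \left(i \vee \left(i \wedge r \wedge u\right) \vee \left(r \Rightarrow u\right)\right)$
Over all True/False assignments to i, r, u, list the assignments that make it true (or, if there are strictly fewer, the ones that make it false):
is true only for:
  i=False, r=True, u=False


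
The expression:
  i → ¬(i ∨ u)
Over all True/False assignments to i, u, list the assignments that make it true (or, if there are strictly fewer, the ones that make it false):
is true only for:
  i=False, u=False;
  i=False, u=True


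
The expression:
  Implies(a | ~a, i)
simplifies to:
i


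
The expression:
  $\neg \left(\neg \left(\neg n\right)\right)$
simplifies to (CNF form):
$\neg n$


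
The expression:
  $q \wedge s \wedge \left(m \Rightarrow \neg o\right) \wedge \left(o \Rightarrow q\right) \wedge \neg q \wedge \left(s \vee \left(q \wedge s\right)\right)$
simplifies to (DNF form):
$\text{False}$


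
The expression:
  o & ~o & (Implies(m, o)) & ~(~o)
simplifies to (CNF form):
False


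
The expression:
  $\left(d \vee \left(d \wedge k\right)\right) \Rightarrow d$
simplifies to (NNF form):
$\text{True}$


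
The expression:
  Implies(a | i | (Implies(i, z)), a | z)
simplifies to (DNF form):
a | z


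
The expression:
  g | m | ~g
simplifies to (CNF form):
True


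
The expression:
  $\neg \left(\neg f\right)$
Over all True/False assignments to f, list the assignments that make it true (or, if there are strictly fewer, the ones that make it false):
is true only for:
  f=True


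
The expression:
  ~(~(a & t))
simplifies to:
a & t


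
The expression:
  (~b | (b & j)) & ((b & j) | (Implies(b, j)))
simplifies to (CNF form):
j | ~b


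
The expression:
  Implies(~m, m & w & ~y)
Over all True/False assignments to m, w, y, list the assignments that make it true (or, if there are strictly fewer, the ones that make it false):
is true only for:
  m=True, w=False, y=False;
  m=True, w=False, y=True;
  m=True, w=True, y=False;
  m=True, w=True, y=True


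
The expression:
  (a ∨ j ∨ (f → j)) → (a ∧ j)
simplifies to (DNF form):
(a ∧ j) ∨ (f ∧ ¬a ∧ ¬j)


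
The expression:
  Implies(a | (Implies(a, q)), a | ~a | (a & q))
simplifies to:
True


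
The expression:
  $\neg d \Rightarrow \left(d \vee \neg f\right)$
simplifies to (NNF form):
$d \vee \neg f$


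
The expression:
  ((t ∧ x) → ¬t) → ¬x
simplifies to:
t ∨ ¬x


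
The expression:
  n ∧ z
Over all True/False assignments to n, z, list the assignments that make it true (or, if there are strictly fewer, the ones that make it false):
is true only for:
  n=True, z=True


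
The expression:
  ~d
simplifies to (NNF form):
~d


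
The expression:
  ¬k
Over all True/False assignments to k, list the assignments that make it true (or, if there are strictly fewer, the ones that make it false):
is true only for:
  k=False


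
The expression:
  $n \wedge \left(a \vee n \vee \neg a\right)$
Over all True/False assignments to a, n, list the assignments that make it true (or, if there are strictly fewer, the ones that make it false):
is true only for:
  a=False, n=True;
  a=True, n=True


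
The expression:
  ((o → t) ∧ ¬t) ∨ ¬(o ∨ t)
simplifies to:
¬o ∧ ¬t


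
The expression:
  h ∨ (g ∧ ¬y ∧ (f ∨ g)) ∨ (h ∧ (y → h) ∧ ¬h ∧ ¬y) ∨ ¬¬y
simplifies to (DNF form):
g ∨ h ∨ y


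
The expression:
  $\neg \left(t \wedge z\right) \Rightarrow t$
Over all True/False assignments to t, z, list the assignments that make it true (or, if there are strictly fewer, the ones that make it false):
is true only for:
  t=True, z=False;
  t=True, z=True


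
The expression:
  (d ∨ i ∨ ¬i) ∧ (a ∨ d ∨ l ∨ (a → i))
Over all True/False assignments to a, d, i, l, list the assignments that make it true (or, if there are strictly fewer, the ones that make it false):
is always true.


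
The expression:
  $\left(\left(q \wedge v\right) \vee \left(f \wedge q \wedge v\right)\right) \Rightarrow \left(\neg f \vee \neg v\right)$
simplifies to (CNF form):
$\neg f \vee \neg q \vee \neg v$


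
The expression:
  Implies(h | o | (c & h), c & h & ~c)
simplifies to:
~h & ~o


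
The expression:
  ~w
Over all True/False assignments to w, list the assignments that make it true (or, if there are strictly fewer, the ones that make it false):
is true only for:
  w=False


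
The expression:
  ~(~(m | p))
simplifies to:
m | p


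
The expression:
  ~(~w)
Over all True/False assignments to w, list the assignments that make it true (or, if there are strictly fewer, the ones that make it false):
is true only for:
  w=True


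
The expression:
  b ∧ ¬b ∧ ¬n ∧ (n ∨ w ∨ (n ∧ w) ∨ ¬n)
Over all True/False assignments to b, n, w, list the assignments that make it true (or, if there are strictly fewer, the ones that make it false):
is never true.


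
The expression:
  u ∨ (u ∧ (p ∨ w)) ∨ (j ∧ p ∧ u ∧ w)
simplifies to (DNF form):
u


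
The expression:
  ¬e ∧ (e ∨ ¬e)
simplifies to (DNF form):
¬e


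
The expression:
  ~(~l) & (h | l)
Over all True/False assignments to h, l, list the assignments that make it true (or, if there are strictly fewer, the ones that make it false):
is true only for:
  h=False, l=True;
  h=True, l=True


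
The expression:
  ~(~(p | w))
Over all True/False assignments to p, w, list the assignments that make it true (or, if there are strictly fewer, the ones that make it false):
is false only for:
  p=False, w=False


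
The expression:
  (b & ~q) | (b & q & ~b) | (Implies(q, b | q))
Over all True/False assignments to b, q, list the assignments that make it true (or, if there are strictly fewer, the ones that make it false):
is always true.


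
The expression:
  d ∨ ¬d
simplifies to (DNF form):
True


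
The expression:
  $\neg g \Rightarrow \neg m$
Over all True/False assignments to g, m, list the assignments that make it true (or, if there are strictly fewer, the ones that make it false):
is false only for:
  g=False, m=True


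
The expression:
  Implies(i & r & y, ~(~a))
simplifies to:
a | ~i | ~r | ~y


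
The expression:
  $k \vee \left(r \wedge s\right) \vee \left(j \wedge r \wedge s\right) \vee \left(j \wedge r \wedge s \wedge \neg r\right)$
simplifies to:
$k \vee \left(r \wedge s\right)$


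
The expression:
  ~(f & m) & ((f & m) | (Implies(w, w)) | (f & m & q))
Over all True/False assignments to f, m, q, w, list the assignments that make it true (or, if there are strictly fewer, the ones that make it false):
is false only for:
  f=True, m=True, q=False, w=False;
  f=True, m=True, q=False, w=True;
  f=True, m=True, q=True, w=False;
  f=True, m=True, q=True, w=True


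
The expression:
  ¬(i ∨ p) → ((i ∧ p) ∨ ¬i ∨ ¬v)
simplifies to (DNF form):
True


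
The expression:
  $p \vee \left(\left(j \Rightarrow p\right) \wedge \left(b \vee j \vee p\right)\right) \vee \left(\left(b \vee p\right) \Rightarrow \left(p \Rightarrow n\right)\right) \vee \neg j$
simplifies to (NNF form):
$\text{True}$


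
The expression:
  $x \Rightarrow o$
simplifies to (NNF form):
$o \vee \neg x$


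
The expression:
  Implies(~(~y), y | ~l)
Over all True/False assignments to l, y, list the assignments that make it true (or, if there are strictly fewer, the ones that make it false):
is always true.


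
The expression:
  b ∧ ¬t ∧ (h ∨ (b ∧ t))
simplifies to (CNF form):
b ∧ h ∧ ¬t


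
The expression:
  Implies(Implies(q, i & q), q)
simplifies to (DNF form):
q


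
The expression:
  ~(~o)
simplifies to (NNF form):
o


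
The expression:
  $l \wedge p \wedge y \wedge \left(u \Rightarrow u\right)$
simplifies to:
$l \wedge p \wedge y$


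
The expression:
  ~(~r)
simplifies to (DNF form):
r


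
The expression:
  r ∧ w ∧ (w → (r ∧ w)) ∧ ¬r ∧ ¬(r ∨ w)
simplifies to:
False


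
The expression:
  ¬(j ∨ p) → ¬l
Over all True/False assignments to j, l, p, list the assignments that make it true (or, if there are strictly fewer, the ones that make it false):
is false only for:
  j=False, l=True, p=False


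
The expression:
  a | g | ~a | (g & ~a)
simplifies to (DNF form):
True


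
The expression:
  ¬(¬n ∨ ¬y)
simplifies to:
n ∧ y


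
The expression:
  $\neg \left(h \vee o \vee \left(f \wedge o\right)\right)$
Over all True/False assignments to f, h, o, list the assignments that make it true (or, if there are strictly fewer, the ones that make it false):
is true only for:
  f=False, h=False, o=False;
  f=True, h=False, o=False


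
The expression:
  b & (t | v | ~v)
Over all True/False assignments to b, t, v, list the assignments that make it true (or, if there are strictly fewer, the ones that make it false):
is true only for:
  b=True, t=False, v=False;
  b=True, t=False, v=True;
  b=True, t=True, v=False;
  b=True, t=True, v=True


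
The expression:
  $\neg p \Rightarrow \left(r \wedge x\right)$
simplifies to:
$p \vee \left(r \wedge x\right)$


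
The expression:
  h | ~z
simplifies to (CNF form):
h | ~z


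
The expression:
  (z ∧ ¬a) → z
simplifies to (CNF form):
True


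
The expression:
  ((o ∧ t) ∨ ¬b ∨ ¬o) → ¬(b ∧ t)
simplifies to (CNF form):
¬b ∨ ¬t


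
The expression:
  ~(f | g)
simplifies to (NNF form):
~f & ~g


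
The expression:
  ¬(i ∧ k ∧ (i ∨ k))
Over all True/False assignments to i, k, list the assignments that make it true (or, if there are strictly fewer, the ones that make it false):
is false only for:
  i=True, k=True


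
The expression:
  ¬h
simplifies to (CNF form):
¬h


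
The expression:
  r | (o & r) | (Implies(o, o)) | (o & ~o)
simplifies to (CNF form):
True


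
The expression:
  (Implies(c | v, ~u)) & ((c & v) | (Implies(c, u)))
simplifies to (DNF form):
(v & ~u) | (~c & ~v)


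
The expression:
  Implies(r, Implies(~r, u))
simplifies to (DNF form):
True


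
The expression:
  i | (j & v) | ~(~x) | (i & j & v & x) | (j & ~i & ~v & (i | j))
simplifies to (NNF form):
i | j | x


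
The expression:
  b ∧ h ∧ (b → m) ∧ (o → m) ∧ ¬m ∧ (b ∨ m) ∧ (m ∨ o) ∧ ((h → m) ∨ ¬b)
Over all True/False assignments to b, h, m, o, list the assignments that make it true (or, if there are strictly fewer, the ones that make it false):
is never true.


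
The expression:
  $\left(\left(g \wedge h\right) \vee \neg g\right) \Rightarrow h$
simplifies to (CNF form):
$g \vee h$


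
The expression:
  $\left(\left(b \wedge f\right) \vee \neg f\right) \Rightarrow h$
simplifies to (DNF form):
$h \vee \left(f \wedge \neg b\right)$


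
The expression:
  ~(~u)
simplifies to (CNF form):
u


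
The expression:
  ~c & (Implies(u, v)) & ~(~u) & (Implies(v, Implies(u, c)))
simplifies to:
False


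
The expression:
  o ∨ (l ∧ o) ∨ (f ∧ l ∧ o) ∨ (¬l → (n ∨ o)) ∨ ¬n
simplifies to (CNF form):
True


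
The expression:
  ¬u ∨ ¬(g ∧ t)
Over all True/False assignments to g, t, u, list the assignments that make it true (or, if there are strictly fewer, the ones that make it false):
is false only for:
  g=True, t=True, u=True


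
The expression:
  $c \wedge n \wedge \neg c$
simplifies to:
$\text{False}$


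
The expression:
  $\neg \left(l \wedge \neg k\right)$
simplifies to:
$k \vee \neg l$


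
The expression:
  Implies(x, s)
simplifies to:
s | ~x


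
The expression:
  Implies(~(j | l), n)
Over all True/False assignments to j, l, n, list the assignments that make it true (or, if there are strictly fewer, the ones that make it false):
is false only for:
  j=False, l=False, n=False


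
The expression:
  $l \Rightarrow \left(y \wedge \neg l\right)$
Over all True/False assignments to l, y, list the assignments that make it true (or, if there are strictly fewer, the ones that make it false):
is true only for:
  l=False, y=False;
  l=False, y=True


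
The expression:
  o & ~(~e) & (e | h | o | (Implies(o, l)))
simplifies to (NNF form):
e & o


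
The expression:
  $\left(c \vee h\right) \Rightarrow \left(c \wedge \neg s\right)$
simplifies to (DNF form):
$\left(c \wedge \neg s\right) \vee \left(\neg c \wedge \neg h\right)$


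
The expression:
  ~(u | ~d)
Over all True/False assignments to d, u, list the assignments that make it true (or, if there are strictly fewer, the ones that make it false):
is true only for:
  d=True, u=False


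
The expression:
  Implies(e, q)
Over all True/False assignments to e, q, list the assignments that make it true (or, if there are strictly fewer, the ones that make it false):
is false only for:
  e=True, q=False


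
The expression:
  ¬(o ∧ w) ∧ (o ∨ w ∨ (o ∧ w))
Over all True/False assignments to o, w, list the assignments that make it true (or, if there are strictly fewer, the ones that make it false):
is true only for:
  o=False, w=True;
  o=True, w=False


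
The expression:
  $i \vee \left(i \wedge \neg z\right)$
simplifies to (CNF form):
$i$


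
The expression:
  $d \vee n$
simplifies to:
$d \vee n$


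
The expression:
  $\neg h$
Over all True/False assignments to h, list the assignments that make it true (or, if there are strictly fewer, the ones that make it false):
is true only for:
  h=False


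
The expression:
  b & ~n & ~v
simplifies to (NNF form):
b & ~n & ~v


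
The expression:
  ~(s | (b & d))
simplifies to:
~s & (~b | ~d)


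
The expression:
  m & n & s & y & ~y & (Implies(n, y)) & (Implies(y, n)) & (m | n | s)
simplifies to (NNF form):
False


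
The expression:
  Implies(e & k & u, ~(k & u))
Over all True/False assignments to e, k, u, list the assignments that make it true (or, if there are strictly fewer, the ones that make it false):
is false only for:
  e=True, k=True, u=True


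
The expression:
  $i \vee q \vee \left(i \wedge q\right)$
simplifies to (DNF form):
$i \vee q$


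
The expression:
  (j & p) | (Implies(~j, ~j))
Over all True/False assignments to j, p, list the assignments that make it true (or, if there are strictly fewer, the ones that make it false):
is always true.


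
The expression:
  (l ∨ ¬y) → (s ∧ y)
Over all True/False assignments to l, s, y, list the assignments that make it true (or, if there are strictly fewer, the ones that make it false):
is true only for:
  l=False, s=False, y=True;
  l=False, s=True, y=True;
  l=True, s=True, y=True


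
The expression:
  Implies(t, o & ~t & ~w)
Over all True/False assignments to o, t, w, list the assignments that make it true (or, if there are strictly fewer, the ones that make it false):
is true only for:
  o=False, t=False, w=False;
  o=False, t=False, w=True;
  o=True, t=False, w=False;
  o=True, t=False, w=True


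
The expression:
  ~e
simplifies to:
~e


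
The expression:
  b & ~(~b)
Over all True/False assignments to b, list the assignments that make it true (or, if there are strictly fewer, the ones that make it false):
is true only for:
  b=True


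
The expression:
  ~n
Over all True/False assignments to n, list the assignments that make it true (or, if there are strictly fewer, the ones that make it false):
is true only for:
  n=False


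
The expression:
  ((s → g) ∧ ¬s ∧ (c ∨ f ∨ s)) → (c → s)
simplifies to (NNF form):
s ∨ ¬c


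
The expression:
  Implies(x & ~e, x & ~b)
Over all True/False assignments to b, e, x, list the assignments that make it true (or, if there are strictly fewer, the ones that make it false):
is false only for:
  b=True, e=False, x=True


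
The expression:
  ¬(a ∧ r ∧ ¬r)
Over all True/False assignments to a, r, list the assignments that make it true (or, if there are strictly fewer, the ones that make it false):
is always true.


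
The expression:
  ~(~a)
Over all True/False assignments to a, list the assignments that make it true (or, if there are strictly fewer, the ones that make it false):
is true only for:
  a=True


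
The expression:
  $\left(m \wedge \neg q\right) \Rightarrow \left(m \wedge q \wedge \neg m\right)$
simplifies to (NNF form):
$q \vee \neg m$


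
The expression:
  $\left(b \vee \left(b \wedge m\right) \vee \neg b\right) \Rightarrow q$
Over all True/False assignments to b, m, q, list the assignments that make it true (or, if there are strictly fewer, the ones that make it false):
is true only for:
  b=False, m=False, q=True;
  b=False, m=True, q=True;
  b=True, m=False, q=True;
  b=True, m=True, q=True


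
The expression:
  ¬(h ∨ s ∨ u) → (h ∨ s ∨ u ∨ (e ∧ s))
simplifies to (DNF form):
h ∨ s ∨ u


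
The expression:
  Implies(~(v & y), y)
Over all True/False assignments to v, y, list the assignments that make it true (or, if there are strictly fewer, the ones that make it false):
is true only for:
  v=False, y=True;
  v=True, y=True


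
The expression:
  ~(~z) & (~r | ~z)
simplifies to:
z & ~r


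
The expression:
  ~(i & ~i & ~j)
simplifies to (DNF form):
True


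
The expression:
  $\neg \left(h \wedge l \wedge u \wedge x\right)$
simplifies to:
$\neg h \vee \neg l \vee \neg u \vee \neg x$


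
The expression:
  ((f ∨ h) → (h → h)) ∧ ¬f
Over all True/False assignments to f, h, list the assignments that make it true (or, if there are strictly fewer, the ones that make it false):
is true only for:
  f=False, h=False;
  f=False, h=True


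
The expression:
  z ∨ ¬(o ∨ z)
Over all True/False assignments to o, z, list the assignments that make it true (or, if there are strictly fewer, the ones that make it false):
is false only for:
  o=True, z=False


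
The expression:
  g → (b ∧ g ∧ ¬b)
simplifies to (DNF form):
¬g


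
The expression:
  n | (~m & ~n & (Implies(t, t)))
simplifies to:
n | ~m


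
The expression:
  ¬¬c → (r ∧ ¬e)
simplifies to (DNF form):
(r ∧ ¬e) ∨ ¬c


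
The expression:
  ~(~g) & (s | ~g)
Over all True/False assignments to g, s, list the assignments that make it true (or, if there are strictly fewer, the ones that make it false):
is true only for:
  g=True, s=True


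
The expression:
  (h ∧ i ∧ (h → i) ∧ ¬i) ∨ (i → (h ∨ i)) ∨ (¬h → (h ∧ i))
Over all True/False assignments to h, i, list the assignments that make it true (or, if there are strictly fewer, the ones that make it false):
is always true.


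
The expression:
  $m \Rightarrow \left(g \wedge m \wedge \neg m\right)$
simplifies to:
$\neg m$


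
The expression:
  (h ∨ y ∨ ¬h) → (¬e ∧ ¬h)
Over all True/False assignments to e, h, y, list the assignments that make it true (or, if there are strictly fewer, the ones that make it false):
is true only for:
  e=False, h=False, y=False;
  e=False, h=False, y=True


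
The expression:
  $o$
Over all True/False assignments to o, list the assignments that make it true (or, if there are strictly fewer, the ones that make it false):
is true only for:
  o=True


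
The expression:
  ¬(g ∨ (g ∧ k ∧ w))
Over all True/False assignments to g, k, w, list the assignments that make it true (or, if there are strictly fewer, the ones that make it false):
is true only for:
  g=False, k=False, w=False;
  g=False, k=False, w=True;
  g=False, k=True, w=False;
  g=False, k=True, w=True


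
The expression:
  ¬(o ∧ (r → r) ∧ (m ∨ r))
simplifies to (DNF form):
(¬m ∧ ¬r) ∨ ¬o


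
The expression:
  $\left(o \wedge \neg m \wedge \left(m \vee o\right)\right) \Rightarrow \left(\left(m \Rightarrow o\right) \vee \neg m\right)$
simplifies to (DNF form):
$\text{True}$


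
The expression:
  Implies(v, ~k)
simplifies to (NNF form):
~k | ~v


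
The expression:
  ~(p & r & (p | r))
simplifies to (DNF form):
~p | ~r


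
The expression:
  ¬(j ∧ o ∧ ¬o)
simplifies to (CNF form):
True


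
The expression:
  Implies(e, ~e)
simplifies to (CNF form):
~e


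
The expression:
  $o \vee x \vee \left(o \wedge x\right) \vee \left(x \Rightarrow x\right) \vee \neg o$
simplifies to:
$\text{True}$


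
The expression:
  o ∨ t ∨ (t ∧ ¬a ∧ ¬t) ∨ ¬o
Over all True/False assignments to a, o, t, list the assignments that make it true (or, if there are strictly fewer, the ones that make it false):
is always true.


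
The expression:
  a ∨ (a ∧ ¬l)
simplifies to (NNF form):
a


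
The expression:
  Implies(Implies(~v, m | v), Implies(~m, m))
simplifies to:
m | ~v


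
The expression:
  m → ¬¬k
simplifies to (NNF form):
k ∨ ¬m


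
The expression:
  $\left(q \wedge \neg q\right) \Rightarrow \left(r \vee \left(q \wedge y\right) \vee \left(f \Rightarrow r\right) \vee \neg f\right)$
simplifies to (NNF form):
$\text{True}$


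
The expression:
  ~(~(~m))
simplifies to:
~m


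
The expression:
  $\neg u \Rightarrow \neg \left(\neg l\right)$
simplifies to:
$l \vee u$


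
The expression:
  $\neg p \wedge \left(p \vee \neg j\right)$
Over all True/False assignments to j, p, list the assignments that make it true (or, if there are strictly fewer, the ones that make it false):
is true only for:
  j=False, p=False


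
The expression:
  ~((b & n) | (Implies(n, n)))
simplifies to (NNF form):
False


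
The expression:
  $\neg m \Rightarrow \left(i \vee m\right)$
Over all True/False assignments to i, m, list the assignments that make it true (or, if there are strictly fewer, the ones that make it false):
is false only for:
  i=False, m=False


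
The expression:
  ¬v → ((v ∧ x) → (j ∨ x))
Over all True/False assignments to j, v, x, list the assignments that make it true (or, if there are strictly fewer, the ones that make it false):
is always true.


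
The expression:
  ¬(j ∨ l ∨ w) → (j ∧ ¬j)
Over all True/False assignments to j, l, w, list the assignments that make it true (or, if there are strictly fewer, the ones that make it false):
is false only for:
  j=False, l=False, w=False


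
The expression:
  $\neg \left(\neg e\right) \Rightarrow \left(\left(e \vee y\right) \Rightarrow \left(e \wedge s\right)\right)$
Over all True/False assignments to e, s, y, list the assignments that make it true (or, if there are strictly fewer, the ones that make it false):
is false only for:
  e=True, s=False, y=False;
  e=True, s=False, y=True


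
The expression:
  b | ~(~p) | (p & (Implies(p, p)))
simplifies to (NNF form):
b | p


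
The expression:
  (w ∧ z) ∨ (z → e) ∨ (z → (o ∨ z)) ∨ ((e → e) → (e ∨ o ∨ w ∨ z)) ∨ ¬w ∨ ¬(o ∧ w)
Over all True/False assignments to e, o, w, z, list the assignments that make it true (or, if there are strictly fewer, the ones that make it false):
is always true.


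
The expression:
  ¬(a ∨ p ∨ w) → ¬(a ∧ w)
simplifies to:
True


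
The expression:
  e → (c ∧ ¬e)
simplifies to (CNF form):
¬e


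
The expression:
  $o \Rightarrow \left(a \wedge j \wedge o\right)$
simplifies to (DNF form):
$\left(a \wedge j\right) \vee \neg o$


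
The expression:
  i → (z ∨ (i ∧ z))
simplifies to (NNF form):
z ∨ ¬i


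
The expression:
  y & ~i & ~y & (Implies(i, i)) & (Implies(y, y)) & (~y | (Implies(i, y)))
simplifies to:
False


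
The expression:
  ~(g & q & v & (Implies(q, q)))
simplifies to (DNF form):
~g | ~q | ~v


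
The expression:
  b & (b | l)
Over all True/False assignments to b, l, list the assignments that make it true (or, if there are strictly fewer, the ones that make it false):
is true only for:
  b=True, l=False;
  b=True, l=True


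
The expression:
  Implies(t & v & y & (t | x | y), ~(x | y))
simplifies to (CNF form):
~t | ~v | ~y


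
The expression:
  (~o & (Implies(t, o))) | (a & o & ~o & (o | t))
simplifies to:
~o & ~t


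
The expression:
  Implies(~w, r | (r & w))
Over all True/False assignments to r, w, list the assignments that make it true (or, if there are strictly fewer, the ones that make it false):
is false only for:
  r=False, w=False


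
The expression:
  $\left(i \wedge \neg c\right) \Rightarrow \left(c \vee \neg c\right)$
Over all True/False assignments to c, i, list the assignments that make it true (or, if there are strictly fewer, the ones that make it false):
is always true.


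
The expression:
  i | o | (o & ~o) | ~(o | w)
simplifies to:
i | o | ~w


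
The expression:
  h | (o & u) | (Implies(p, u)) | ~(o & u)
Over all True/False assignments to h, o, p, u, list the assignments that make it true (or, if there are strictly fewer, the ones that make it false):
is always true.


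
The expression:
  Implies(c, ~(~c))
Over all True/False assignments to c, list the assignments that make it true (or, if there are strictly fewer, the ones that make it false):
is always true.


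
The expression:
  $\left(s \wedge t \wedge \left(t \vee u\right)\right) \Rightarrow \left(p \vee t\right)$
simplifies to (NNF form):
$\text{True}$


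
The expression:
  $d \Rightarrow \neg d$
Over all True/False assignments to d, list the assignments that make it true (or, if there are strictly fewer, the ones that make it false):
is true only for:
  d=False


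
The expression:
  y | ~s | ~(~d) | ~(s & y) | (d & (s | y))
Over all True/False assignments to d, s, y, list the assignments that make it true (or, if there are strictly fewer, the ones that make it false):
is always true.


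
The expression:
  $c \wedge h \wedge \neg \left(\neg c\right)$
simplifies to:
$c \wedge h$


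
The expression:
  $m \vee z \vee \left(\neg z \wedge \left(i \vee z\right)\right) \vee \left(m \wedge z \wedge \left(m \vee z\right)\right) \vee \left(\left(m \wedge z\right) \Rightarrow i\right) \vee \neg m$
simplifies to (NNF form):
$\text{True}$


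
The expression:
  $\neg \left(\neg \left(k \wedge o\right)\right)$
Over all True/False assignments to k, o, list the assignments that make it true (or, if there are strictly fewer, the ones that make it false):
is true only for:
  k=True, o=True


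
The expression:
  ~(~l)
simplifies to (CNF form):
l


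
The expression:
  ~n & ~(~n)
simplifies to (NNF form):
False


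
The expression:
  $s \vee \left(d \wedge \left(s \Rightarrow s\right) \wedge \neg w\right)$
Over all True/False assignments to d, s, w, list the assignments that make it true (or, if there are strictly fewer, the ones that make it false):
is false only for:
  d=False, s=False, w=False;
  d=False, s=False, w=True;
  d=True, s=False, w=True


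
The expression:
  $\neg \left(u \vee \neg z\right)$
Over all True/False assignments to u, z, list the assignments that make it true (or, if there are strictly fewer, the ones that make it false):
is true only for:
  u=False, z=True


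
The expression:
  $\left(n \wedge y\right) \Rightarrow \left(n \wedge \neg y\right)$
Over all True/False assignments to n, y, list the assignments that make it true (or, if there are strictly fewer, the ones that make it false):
is false only for:
  n=True, y=True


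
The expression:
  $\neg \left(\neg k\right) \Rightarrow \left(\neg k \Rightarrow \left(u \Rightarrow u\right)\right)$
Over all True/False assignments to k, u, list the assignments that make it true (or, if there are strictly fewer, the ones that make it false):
is always true.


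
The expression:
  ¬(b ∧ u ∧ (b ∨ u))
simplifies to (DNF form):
¬b ∨ ¬u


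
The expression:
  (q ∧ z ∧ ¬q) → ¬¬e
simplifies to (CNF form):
True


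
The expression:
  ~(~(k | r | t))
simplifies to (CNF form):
k | r | t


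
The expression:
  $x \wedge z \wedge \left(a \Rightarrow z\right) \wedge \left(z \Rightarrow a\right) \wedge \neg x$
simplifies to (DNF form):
$\text{False}$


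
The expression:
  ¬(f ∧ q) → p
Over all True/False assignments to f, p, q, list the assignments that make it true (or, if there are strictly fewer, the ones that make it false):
is false only for:
  f=False, p=False, q=False;
  f=False, p=False, q=True;
  f=True, p=False, q=False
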